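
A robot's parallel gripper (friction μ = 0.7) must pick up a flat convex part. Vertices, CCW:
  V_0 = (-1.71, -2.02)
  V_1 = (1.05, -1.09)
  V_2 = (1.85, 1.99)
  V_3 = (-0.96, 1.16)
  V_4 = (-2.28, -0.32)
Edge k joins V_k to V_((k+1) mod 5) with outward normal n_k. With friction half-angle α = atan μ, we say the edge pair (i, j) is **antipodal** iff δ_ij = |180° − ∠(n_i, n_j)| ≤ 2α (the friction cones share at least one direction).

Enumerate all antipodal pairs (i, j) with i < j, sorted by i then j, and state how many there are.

α = atan 0.7 = 34.99°;  2α = 69.98°
n_0 = (+0.3193, -0.9476)
n_1 = (+0.9679, -0.2514)
n_2 = (-0.2833, +0.9590)
n_3 = (-0.7463, +0.6656)
n_4 = (-0.9481, -0.3179)
  (0,1): δ = 123.18°  ·
  (0,2): δ = 2.17°  ✓
  (0,3): δ = 29.65°  ✓
  (0,4): δ = 89.91°  ·
  (1,2): δ = 58.98°  ✓
  (1,3): δ = 27.17°  ✓
  (1,4): δ = 33.10°  ✓
  (2,3): δ = 148.19°  ·
  (2,4): δ = 87.92°  ·
  (3,4): δ = 119.73°  ·
antipodal pairs: 5

count = 5; pairs: (0,2), (0,3), (1,2), (1,3), (1,4)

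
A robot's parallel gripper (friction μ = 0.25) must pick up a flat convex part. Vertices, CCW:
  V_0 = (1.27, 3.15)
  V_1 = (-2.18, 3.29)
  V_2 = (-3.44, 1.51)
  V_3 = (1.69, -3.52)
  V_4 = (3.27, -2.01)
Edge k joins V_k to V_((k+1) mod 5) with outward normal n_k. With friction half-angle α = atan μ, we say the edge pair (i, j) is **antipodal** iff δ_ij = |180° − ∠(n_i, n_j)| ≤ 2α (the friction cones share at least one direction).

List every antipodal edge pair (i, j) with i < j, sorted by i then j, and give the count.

α = atan 0.25 = 14.04°;  2α = 28.07°
n_0 = (+0.0405, +0.9992)
n_1 = (-0.8162, +0.5778)
n_2 = (-0.7001, -0.7140)
n_3 = (+0.6909, -0.7229)
n_4 = (+0.9324, +0.3614)
  (0,1): δ = 122.97°  ·
  (0,2): δ = 42.11°  ·
  (0,3): δ = 46.03°  ·
  (0,4): δ = 113.51°  ·
  (1,2): δ = 99.14°  ·
  (1,3): δ = 11.00°  ✓
  (1,4): δ = 56.48°  ·
  (2,3): δ = 91.86°  ·
  (2,4): δ = 24.38°  ✓
  (3,4): δ = 112.52°  ·
antipodal pairs: 2

count = 2; pairs: (1,3), (2,4)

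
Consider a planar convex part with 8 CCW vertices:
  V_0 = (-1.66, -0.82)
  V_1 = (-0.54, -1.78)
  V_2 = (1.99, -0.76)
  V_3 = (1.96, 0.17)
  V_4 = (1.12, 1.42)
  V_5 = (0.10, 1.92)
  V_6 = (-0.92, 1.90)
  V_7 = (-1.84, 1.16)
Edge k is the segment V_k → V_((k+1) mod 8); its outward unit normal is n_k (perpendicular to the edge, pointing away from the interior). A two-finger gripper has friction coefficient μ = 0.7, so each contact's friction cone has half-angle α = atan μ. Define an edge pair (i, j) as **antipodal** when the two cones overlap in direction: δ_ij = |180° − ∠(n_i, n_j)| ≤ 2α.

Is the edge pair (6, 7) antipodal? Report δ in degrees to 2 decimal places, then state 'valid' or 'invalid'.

δ = 123.62°, invalid

α = atan 0.7 = 34.99°;  2α = 69.98°
edge 6: e_6 = (-0.92, -0.74);  n_6 = (-0.6268, +0.7792)
edge 7: e_7 = (+0.18, -1.98);  n_7 = (-0.9959, -0.0905)
∠(n_6, n_7) = 56.38°
δ = |180° − 56.38°| = 123.62°
123.62° > 2α = 69.98°  →  invalid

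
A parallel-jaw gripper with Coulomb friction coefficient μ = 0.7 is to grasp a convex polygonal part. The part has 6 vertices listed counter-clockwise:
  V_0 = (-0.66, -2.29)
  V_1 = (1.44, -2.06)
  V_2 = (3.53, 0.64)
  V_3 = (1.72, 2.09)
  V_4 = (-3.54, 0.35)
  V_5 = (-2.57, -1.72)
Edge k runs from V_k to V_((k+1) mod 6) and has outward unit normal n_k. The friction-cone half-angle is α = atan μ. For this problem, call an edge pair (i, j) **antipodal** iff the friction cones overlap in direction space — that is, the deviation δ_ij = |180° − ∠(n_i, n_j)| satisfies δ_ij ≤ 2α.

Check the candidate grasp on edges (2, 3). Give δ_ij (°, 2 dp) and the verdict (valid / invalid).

α = atan 0.7 = 34.99°;  2α = 69.98°
edge 2: e_2 = (-1.81, +1.45);  n_2 = (+0.6252, +0.7804)
edge 3: e_3 = (-5.26, -1.74);  n_3 = (-0.3141, +0.9494)
∠(n_2, n_3) = 57.00°
δ = |180° − 57.00°| = 123.00°
123.00° > 2α = 69.98°  →  invalid

δ = 123.00°, invalid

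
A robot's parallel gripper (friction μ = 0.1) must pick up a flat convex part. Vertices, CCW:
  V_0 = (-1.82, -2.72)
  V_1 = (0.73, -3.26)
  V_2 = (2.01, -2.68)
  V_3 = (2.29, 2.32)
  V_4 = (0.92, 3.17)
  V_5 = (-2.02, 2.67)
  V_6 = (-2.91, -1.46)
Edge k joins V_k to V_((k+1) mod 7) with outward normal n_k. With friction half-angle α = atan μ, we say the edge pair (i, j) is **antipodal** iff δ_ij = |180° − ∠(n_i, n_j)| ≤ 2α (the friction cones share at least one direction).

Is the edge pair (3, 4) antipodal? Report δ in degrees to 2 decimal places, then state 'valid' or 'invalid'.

α = atan 0.1 = 5.71°;  2α = 11.42°
edge 3: e_3 = (-1.37, +0.85);  n_3 = (+0.5272, +0.8497)
edge 4: e_4 = (-2.94, -0.50);  n_4 = (-0.1677, +0.9858)
∠(n_3, n_4) = 41.47°
δ = |180° − 41.47°| = 138.53°
138.53° > 2α = 11.42°  →  invalid

δ = 138.53°, invalid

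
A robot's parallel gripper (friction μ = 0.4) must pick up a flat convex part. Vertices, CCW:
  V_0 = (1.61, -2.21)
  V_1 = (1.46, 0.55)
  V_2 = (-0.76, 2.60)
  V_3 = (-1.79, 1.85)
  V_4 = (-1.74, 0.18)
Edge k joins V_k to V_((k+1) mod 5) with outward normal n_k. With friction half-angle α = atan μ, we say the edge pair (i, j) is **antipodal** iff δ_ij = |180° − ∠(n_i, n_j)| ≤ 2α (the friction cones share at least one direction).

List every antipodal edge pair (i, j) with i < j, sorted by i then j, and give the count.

count = 2; pairs: (0,3), (1,4)

α = atan 0.4 = 21.80°;  2α = 43.60°
n_0 = (+0.9985, +0.0543)
n_1 = (+0.6784, +0.7347)
n_2 = (-0.5886, +0.8084)
n_3 = (-0.9996, -0.0299)
n_4 = (-0.5808, -0.8141)
  (0,1): δ = 135.83°  ·
  (0,2): δ = 57.05°  ·
  (0,3): δ = 1.40°  ✓
  (0,4): δ = 51.38°  ·
  (1,2): δ = 101.22°  ·
  (1,3): δ = 45.56°  ·
  (1,4): δ = 7.21°  ✓
  (2,3): δ = 124.35°  ·
  (2,4): δ = 71.57°  ·
  (3,4): δ = 127.22°  ·
antipodal pairs: 2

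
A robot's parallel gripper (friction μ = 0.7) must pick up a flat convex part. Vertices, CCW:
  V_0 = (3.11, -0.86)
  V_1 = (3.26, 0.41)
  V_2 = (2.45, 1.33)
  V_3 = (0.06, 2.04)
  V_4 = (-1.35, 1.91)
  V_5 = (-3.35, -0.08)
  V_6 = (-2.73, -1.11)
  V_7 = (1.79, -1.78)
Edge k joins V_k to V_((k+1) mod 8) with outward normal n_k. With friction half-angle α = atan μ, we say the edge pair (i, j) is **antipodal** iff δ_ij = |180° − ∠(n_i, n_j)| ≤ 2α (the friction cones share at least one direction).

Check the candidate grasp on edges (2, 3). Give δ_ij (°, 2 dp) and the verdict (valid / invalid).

δ = 158.19°, invalid

α = atan 0.7 = 34.99°;  2α = 69.98°
edge 2: e_2 = (-2.39, +0.71);  n_2 = (+0.2848, +0.9586)
edge 3: e_3 = (-1.41, -0.13);  n_3 = (-0.0918, +0.9958)
∠(n_2, n_3) = 21.81°
δ = |180° − 21.81°| = 158.19°
158.19° > 2α = 69.98°  →  invalid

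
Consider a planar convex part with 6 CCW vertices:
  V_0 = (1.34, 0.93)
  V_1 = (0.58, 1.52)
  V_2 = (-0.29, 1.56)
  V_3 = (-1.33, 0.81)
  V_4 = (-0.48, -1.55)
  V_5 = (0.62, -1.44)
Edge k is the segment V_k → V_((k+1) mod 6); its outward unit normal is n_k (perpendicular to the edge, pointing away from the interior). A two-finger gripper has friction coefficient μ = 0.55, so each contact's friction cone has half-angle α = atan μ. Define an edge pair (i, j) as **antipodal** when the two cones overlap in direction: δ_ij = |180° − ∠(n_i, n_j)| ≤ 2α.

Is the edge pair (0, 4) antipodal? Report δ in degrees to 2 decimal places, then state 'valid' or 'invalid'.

δ = 43.53°, valid

α = atan 0.55 = 28.81°;  2α = 57.62°
edge 0: e_0 = (-0.76, +0.59);  n_0 = (+0.6132, +0.7899)
edge 4: e_4 = (+1.10, +0.11);  n_4 = (+0.0995, -0.9950)
∠(n_0, n_4) = 136.47°
δ = |180° − 136.47°| = 43.53°
43.53° ≤ 2α = 57.62°  →  valid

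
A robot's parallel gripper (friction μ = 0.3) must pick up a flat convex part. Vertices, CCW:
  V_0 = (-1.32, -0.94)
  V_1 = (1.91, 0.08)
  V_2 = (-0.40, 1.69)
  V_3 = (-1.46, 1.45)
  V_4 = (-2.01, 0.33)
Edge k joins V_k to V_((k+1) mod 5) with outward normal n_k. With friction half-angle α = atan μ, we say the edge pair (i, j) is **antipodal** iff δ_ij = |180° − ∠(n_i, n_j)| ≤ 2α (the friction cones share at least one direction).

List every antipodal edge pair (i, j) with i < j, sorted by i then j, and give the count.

α = atan 0.3 = 16.70°;  2α = 33.40°
n_0 = (+0.3011, -0.9536)
n_1 = (+0.5718, +0.8204)
n_2 = (-0.2208, +0.9753)
n_3 = (-0.8976, +0.4408)
n_4 = (-0.8787, -0.4774)
  (0,1): δ = 52.40°  ·
  (0,2): δ = 4.77°  ✓
  (0,3): δ = 46.32°  ·
  (0,4): δ = 100.99°  ·
  (1,2): δ = 132.37°  ·
  (1,3): δ = 81.28°  ·
  (1,4): δ = 26.61°  ✓
  (2,3): δ = 128.91°  ·
  (2,4): δ = 74.24°  ·
  (3,4): δ = 125.33°  ·
antipodal pairs: 2

count = 2; pairs: (0,2), (1,4)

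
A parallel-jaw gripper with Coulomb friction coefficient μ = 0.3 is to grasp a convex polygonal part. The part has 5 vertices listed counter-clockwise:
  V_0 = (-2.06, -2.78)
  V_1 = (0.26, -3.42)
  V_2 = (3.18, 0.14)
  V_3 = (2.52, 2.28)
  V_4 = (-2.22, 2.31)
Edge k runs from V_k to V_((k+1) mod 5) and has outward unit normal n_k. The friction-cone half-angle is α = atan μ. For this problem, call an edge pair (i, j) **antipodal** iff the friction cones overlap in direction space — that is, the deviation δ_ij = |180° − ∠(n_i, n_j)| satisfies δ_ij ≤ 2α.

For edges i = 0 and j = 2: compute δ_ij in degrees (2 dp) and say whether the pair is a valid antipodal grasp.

α = atan 0.3 = 16.70°;  2α = 33.40°
edge 0: e_0 = (+2.32, -0.64);  n_0 = (-0.2659, -0.9640)
edge 2: e_2 = (-0.66, +2.14);  n_2 = (+0.9556, +0.2947)
∠(n_0, n_2) = 122.56°
δ = |180° − 122.56°| = 57.44°
57.44° > 2α = 33.40°  →  invalid

δ = 57.44°, invalid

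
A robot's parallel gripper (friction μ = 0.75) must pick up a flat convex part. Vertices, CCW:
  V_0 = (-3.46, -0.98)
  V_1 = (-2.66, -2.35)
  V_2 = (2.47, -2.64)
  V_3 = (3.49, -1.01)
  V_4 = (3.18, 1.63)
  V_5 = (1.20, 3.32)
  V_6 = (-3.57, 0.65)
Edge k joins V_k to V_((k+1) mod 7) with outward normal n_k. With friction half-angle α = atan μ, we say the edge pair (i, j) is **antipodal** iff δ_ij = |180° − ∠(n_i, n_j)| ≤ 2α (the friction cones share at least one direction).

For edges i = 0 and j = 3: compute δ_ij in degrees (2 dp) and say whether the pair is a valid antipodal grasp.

δ = 23.59°, valid

α = atan 0.75 = 36.87°;  2α = 73.74°
edge 0: e_0 = (+0.80, -1.37);  n_0 = (-0.8636, -0.5043)
edge 3: e_3 = (-0.31, +2.64);  n_3 = (+0.9932, +0.1166)
∠(n_0, n_3) = 156.41°
δ = |180° − 156.41°| = 23.59°
23.59° ≤ 2α = 73.74°  →  valid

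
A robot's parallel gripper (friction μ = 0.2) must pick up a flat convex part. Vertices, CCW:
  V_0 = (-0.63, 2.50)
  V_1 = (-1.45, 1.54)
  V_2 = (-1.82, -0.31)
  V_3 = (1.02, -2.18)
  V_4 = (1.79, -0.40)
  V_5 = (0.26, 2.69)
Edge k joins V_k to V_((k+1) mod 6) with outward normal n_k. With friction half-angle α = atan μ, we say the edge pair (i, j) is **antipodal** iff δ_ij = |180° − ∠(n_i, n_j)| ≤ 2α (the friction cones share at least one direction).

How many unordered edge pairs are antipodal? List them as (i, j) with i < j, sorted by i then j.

count = 2; pairs: (0,3), (1,3)

α = atan 0.2 = 11.31°;  2α = 22.62°
n_0 = (-0.7604, +0.6495)
n_1 = (-0.9806, +0.1961)
n_2 = (-0.5499, -0.8352)
n_3 = (+0.9178, -0.3970)
n_4 = (+0.8962, +0.4437)
n_5 = (-0.2088, +0.9780)
  (0,1): δ = 150.81°  ·
  (0,2): δ = 82.86°  ·
  (0,3): δ = 17.11°  ✓
  (0,4): δ = 66.84°  ·
  (0,5): δ = 142.55°  ·
  (1,2): δ = 112.05°  ·
  (1,3): δ = 12.08°  ✓
  (1,4): δ = 37.65°  ·
  (1,5): δ = 113.36°  ·
  (2,3): δ = 80.03°  ·
  (2,4): δ = 30.29°  ·
  (2,5): δ = 45.41°  ·
  (3,4): δ = 130.27°  ·
  (3,5): δ = 54.56°  ·
  (4,5): δ = 104.29°  ·
antipodal pairs: 2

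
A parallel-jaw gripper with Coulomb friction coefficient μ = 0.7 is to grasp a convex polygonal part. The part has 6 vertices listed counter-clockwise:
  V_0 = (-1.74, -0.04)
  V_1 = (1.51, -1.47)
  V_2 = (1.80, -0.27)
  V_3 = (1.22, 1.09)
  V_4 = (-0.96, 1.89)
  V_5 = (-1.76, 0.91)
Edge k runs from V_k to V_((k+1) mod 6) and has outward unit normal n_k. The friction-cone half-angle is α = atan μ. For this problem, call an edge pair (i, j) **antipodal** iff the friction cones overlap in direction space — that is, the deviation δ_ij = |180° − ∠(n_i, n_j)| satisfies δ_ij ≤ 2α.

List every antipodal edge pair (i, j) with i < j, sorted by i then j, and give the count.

count = 7; pairs: (0,2), (0,3), (1,4), (1,5), (2,4), (2,5), (3,5)

α = atan 0.7 = 34.99°;  2α = 69.98°
n_0 = (-0.4027, -0.9153)
n_1 = (+0.9720, -0.2349)
n_2 = (+0.9198, +0.3923)
n_3 = (+0.3445, +0.9388)
n_4 = (-0.7747, +0.6324)
n_5 = (-0.9998, -0.0210)
  (0,1): δ = 79.84°  ·
  (0,2): δ = 43.15°  ✓
  (0,3): δ = 3.60°  ✓
  (0,4): δ = 74.52°  ·
  (0,5): δ = 114.96°  ·
  (1,2): δ = 143.32°  ·
  (1,3): δ = 96.57°  ·
  (1,4): δ = 25.64°  ✓
  (1,5): δ = 14.79°  ✓
  (2,3): δ = 133.25°  ·
  (2,4): δ = 62.32°  ✓
  (2,5): δ = 21.89°  ✓
  (3,4): δ = 109.07°  ·
  (3,5): δ = 68.64°  ✓
  (4,5): δ = 139.57°  ·
antipodal pairs: 7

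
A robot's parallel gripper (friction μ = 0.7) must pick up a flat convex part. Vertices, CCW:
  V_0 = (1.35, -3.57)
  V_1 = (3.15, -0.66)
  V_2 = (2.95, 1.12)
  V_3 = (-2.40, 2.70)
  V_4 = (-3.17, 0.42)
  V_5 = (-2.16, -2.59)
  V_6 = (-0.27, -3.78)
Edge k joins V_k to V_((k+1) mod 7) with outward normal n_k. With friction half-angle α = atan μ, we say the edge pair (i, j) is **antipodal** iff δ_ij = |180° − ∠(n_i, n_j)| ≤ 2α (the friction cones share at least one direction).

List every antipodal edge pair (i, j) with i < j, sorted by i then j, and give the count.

α = atan 0.7 = 34.99°;  2α = 69.98°
n_0 = (+0.8505, -0.5261)
n_1 = (+0.9937, +0.1117)
n_2 = (+0.2832, +0.9591)
n_3 = (-0.9474, +0.3200)
n_4 = (-0.9481, -0.3181)
n_5 = (-0.5328, -0.8462)
n_6 = (+0.1286, -0.9917)
  (0,1): δ = 141.85°  ·
  (0,2): δ = 74.71°  ·
  (0,3): δ = 13.08°  ✓
  (0,4): δ = 50.29°  ✓
  (0,5): δ = 89.54°  ·
  (0,6): δ = 129.13°  ·
  (1,2): δ = 112.86°  ·
  (1,3): δ = 25.07°  ✓
  (1,4): δ = 12.14°  ✓
  (1,5): δ = 51.39°  ✓
  (1,6): δ = 90.98°  ·
  (2,3): δ = 92.21°  ·
  (2,4): δ = 55.00°  ✓
  (2,5): δ = 15.74°  ✓
  (2,6): δ = 23.84°  ✓
  (3,4): δ = 142.79°  ·
  (3,5): δ = 103.53°  ·
  (3,6): δ = 63.95°  ✓
  (4,5): δ = 140.74°  ·
  (4,6): δ = 101.16°  ·
  (5,6): δ = 140.42°  ·
antipodal pairs: 9

count = 9; pairs: (0,3), (0,4), (1,3), (1,4), (1,5), (2,4), (2,5), (2,6), (3,6)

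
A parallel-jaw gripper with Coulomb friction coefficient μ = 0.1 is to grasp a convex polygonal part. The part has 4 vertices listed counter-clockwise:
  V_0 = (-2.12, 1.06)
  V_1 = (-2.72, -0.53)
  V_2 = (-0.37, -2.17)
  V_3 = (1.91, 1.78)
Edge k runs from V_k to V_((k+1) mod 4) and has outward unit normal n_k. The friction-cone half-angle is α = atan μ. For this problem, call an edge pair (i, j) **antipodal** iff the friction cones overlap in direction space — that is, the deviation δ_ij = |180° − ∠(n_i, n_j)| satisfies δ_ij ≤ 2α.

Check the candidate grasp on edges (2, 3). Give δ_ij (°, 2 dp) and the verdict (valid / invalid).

α = atan 0.1 = 5.71°;  2α = 11.42°
edge 2: e_2 = (+2.28, +3.95);  n_2 = (+0.8661, -0.4999)
edge 3: e_3 = (-4.03, -0.72);  n_3 = (-0.1759, +0.9844)
∠(n_2, n_3) = 130.12°
δ = |180° − 130.12°| = 49.88°
49.88° > 2α = 11.42°  →  invalid

δ = 49.88°, invalid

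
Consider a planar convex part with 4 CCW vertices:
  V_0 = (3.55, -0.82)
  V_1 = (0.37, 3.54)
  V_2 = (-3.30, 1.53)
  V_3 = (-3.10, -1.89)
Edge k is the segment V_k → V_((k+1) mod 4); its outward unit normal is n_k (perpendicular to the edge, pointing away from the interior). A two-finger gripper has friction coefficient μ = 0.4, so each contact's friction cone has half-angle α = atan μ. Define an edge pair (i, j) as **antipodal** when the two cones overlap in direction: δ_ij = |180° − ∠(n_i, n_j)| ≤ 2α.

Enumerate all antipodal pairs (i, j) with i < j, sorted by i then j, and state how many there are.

count = 2; pairs: (0,2), (1,3)

α = atan 0.4 = 21.80°;  2α = 43.60°
n_0 = (+0.8079, +0.5893)
n_1 = (-0.4804, +0.8771)
n_2 = (-0.9983, -0.0584)
n_3 = (+0.1589, -0.9873)
  (0,1): δ = 97.40°  ·
  (0,2): δ = 32.76°  ✓
  (0,3): δ = 63.04°  ·
  (1,2): δ = 115.36°  ·
  (1,3): δ = 19.57°  ✓
  (2,3): δ = 84.21°  ·
antipodal pairs: 2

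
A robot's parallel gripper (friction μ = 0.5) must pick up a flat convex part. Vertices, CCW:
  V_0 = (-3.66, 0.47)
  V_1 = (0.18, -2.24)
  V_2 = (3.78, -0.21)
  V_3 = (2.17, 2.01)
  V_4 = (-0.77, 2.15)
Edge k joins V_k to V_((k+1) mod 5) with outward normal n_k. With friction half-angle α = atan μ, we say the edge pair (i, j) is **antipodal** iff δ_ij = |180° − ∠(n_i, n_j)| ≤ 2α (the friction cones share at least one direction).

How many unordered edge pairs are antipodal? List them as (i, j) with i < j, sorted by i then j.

count = 4; pairs: (0,2), (0,3), (1,3), (1,4)

α = atan 0.5 = 26.57°;  2α = 53.13°
n_0 = (-0.5766, -0.8170)
n_1 = (+0.4912, -0.8711)
n_2 = (+0.8095, +0.5871)
n_3 = (+0.0476, +0.9989)
n_4 = (-0.5026, +0.8645)
  (0,1): δ = 115.37°  ·
  (0,2): δ = 18.84°  ✓
  (0,3): δ = 32.49°  ✓
  (0,4): δ = 65.38°  ·
  (1,2): δ = 83.47°  ·
  (1,3): δ = 32.14°  ✓
  (1,4): δ = 0.75°  ✓
  (2,3): δ = 128.68°  ·
  (2,4): δ = 95.78°  ·
  (3,4): δ = 147.10°  ·
antipodal pairs: 4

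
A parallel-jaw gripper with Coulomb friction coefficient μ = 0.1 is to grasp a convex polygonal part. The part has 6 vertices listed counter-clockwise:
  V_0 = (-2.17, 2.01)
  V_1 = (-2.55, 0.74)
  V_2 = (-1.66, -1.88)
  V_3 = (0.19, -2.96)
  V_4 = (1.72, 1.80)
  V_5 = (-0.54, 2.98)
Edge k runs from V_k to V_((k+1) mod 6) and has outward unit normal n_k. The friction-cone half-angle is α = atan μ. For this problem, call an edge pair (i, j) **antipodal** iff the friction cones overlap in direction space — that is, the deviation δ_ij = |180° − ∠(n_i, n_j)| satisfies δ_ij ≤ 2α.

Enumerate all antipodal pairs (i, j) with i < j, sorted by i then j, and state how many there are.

count = 2; pairs: (0,3), (2,4)

α = atan 0.1 = 5.71°;  2α = 11.42°
n_0 = (-0.9580, +0.2867)
n_1 = (-0.9469, -0.3216)
n_2 = (-0.5042, -0.8636)
n_3 = (+0.9520, -0.3060)
n_4 = (+0.4628, +0.8864)
n_5 = (-0.5114, +0.8593)
  (0,1): δ = 144.58°  ·
  (0,2): δ = 103.62°  ·
  (0,3): δ = 1.16°  ✓
  (0,4): δ = 79.09°  ·
  (0,5): δ = 137.41°  ·
  (1,2): δ = 139.04°  ·
  (1,3): δ = 36.58°  ·
  (1,4): δ = 43.67°  ·
  (1,5): δ = 101.99°  ·
  (2,3): δ = 77.54°  ·
  (2,4): δ = 2.71°  ✓
  (2,5): δ = 61.03°  ·
  (3,4): δ = 99.75°  ·
  (3,5): δ = 41.42°  ·
  (4,5): δ = 121.67°  ·
antipodal pairs: 2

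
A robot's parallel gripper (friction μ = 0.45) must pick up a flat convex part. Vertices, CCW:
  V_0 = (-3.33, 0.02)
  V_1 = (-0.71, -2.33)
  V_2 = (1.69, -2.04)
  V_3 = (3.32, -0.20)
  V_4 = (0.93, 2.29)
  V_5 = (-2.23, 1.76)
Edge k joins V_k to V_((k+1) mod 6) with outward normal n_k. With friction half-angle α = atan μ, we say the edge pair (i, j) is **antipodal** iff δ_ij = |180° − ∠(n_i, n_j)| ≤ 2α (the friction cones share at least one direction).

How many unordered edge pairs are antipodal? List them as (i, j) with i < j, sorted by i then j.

α = atan 0.45 = 24.23°;  2α = 48.46°
n_0 = (-0.6677, -0.7444)
n_1 = (+0.1200, -0.9928)
n_2 = (+0.7485, -0.6631)
n_3 = (+0.7214, +0.6925)
n_4 = (-0.1654, +0.9862)
n_5 = (-0.8453, +0.5344)
  (0,1): δ = 131.22°  ·
  (0,2): δ = 89.65°  ·
  (0,3): δ = 4.28°  ✓
  (0,4): δ = 51.41°  ·
  (0,5): δ = 99.59°  ·
  (1,2): δ = 138.43°  ·
  (1,3): δ = 53.06°  ·
  (1,4): δ = 2.63°  ✓
  (1,5): δ = 50.81°  ·
  (2,3): δ = 94.64°  ·
  (2,4): δ = 38.94°  ✓
  (2,5): δ = 9.24°  ✓
  (3,4): δ = 124.30°  ·
  (3,5): δ = 76.13°  ·
  (4,5): δ = 131.82°  ·
antipodal pairs: 4

count = 4; pairs: (0,3), (1,4), (2,4), (2,5)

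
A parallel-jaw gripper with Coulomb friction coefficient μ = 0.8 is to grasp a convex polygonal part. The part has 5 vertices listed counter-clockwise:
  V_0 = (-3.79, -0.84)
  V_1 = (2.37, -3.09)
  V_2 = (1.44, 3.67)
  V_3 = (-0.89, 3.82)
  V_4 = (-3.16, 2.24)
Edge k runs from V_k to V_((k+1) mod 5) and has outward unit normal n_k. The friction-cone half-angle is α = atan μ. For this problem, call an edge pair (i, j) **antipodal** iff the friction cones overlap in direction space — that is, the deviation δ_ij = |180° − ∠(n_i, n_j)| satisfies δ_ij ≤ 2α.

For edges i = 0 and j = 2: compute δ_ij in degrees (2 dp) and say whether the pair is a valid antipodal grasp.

δ = 16.38°, valid

α = atan 0.8 = 38.66°;  2α = 77.32°
edge 0: e_0 = (+6.16, -2.25);  n_0 = (-0.3431, -0.9393)
edge 2: e_2 = (-2.33, +0.15);  n_2 = (+0.0642, +0.9979)
∠(n_0, n_2) = 163.62°
δ = |180° − 163.62°| = 16.38°
16.38° ≤ 2α = 77.32°  →  valid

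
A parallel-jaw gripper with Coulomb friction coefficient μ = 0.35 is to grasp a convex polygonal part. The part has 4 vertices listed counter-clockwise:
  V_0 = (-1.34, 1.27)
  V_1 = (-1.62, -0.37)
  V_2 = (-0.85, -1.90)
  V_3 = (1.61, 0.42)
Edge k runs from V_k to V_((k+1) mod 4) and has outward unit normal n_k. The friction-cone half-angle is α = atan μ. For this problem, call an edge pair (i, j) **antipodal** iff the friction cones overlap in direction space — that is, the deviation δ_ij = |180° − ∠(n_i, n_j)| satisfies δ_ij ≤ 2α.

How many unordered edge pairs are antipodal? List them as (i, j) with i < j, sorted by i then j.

α = atan 0.35 = 19.29°;  2α = 38.58°
n_0 = (-0.9857, +0.1683)
n_1 = (-0.8933, -0.4495)
n_2 = (+0.6861, -0.7275)
n_3 = (+0.2769, +0.9609)
  (0,1): δ = 143.60°  ·
  (0,2): δ = 36.99°  ✓
  (0,3): δ = 83.62°  ·
  (1,2): δ = 73.39°  ·
  (1,3): δ = 47.21°  ·
  (2,3): δ = 59.40°  ·
antipodal pairs: 1

count = 1; pairs: (0,2)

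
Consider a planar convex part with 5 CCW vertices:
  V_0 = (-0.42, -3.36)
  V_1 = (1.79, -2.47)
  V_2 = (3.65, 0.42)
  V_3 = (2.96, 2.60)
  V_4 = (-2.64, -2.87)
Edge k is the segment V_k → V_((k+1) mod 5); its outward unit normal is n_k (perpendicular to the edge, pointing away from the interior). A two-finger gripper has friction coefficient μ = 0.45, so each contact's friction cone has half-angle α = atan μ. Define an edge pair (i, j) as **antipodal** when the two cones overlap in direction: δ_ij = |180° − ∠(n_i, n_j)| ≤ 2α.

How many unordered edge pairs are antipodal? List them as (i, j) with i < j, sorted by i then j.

α = atan 0.45 = 24.23°;  2α = 48.46°
n_0 = (+0.3736, -0.9276)
n_1 = (+0.8409, -0.5412)
n_2 = (+0.9534, +0.3018)
n_3 = (-0.6988, +0.7154)
n_4 = (-0.2155, -0.9765)
  (0,1): δ = 144.70°  ·
  (0,2): δ = 94.37°  ·
  (0,3): δ = 22.39°  ✓
  (0,4): δ = 145.62°  ·
  (1,2): δ = 129.67°  ·
  (1,3): δ = 12.91°  ✓
  (1,4): δ = 110.32°  ·
  (2,3): δ = 63.24°  ·
  (2,4): δ = 59.99°  ·
  (3,4): δ = 56.77°  ·
antipodal pairs: 2

count = 2; pairs: (0,3), (1,3)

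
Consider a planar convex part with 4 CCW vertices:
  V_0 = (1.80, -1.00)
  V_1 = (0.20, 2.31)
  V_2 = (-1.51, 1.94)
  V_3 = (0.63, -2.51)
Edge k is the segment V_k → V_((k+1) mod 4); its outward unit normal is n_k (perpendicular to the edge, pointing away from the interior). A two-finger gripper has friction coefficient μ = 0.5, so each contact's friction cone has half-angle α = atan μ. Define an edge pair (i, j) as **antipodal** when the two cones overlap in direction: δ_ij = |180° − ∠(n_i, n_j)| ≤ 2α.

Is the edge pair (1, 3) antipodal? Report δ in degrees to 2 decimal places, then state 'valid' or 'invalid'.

α = atan 0.5 = 26.57°;  2α = 53.13°
edge 1: e_1 = (-1.71, -0.37);  n_1 = (-0.2115, +0.9774)
edge 3: e_3 = (+1.17, +1.51);  n_3 = (+0.7905, -0.6125)
∠(n_1, n_3) = 139.98°
δ = |180° − 139.98°| = 40.02°
40.02° ≤ 2α = 53.13°  →  valid

δ = 40.02°, valid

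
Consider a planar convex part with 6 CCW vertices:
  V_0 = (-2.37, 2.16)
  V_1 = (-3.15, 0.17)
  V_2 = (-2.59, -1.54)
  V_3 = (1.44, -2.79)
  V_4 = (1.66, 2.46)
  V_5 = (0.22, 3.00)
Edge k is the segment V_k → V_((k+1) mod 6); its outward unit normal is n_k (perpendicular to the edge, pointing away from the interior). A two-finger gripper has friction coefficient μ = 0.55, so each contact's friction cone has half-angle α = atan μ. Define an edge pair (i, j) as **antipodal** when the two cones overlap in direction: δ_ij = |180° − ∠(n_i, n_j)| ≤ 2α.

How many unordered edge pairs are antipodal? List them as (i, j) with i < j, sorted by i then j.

count = 5; pairs: (0,3), (1,3), (1,4), (2,4), (2,5)

α = atan 0.55 = 28.81°;  2α = 57.62°
n_0 = (-0.9310, +0.3649)
n_1 = (-0.9503, -0.3112)
n_2 = (-0.2963, -0.9551)
n_3 = (+0.9991, -0.0419)
n_4 = (+0.3511, +0.9363)
n_5 = (-0.3085, +0.9512)
  (0,1): δ = 140.46°  ·
  (0,2): δ = 85.83°  ·
  (0,3): δ = 19.00°  ✓
  (0,4): δ = 90.85°  ·
  (0,5): δ = 129.37°  ·
  (1,2): δ = 125.37°  ·
  (1,3): δ = 20.53°  ✓
  (1,4): δ = 51.31°  ✓
  (1,5): δ = 89.84°  ·
  (2,3): δ = 75.17°  ·
  (2,4): δ = 3.32°  ✓
  (2,5): δ = 35.20°  ✓
  (3,4): δ = 108.16°  ·
  (3,5): δ = 69.63°  ·
  (4,5): δ = 141.47°  ·
antipodal pairs: 5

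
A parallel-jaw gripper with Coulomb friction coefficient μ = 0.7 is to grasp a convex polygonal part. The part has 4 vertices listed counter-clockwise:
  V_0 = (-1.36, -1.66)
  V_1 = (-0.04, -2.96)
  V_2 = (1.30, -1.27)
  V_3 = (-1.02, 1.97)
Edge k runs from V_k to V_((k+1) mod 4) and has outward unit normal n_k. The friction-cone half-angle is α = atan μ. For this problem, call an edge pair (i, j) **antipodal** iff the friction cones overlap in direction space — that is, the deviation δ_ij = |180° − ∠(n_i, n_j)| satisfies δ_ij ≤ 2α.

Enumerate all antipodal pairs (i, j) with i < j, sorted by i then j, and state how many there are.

α = atan 0.7 = 34.99°;  2α = 69.98°
n_0 = (-0.7017, -0.7125)
n_1 = (+0.7836, -0.6213)
n_2 = (+0.8131, +0.5822)
n_3 = (-0.9956, +0.0933)
  (0,1): δ = 83.85°  ·
  (0,2): δ = 9.83°  ✓
  (0,3): δ = 129.21°  ·
  (1,2): δ = 105.98°  ·
  (1,3): δ = 33.06°  ✓
  (2,3): δ = 40.96°  ✓
antipodal pairs: 3

count = 3; pairs: (0,2), (1,3), (2,3)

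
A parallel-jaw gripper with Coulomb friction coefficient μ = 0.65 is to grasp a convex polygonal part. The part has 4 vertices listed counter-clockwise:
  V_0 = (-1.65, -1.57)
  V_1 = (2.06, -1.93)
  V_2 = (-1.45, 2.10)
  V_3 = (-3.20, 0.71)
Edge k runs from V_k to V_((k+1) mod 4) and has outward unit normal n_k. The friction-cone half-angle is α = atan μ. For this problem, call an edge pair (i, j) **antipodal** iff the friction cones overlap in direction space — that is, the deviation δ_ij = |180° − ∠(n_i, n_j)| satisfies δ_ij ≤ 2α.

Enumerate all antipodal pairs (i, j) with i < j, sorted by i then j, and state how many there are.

α = atan 0.65 = 33.02°;  2α = 66.05°
n_0 = (-0.0966, -0.9953)
n_1 = (+0.7541, +0.6568)
n_2 = (-0.6220, +0.7830)
n_3 = (-0.8270, -0.5622)
  (0,1): δ = 43.40°  ✓
  (0,2): δ = 44.00°  ✓
  (0,3): δ = 129.75°  ·
  (1,2): δ = 92.60°  ·
  (1,3): δ = 6.85°  ✓
  (2,3): δ = 94.25°  ·
antipodal pairs: 3

count = 3; pairs: (0,1), (0,2), (1,3)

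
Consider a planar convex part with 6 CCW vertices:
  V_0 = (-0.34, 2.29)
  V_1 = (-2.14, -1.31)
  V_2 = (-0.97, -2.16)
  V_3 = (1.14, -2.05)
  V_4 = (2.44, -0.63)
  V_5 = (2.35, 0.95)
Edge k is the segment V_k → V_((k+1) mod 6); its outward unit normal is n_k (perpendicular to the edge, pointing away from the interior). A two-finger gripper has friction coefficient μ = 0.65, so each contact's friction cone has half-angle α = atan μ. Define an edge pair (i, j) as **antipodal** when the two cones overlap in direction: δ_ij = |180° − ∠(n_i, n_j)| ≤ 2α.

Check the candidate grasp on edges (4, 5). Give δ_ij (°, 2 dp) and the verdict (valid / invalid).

δ = 119.74°, invalid

α = atan 0.65 = 33.02°;  2α = 66.05°
edge 4: e_4 = (-0.09, +1.58);  n_4 = (+0.9984, +0.0569)
edge 5: e_5 = (-2.69, +1.34);  n_5 = (+0.4459, +0.8951)
∠(n_4, n_5) = 60.26°
δ = |180° − 60.26°| = 119.74°
119.74° > 2α = 66.05°  →  invalid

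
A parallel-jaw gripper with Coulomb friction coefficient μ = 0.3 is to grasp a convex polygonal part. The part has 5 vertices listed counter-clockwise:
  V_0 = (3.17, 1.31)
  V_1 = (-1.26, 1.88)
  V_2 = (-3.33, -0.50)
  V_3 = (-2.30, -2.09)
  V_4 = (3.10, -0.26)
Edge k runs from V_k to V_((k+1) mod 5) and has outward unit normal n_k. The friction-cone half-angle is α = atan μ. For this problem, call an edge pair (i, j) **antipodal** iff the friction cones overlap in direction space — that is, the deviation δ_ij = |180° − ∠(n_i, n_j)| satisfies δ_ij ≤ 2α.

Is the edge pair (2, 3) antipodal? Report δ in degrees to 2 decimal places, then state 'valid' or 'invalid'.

δ = 104.21°, invalid

α = atan 0.3 = 16.70°;  2α = 33.40°
edge 2: e_2 = (+1.03, -1.59);  n_2 = (-0.8393, -0.5437)
edge 3: e_3 = (+5.40, +1.83);  n_3 = (+0.3210, -0.9471)
∠(n_2, n_3) = 75.79°
δ = |180° − 75.79°| = 104.21°
104.21° > 2α = 33.40°  →  invalid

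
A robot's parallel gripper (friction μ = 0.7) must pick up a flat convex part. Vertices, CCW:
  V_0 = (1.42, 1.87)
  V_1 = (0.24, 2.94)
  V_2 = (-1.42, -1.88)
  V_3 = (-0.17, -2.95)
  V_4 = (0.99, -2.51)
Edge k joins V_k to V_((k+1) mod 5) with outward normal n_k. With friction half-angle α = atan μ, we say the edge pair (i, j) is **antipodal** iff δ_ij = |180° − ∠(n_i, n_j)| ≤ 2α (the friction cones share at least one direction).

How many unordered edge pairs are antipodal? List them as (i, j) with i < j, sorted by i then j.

count = 6; pairs: (0,1), (0,2), (0,3), (1,3), (1,4), (2,4)

α = atan 0.7 = 34.99°;  2α = 69.98°
n_0 = (+0.6717, +0.7408)
n_1 = (-0.9455, +0.3256)
n_2 = (-0.6503, -0.7597)
n_3 = (+0.3547, -0.9350)
n_4 = (+0.9952, -0.0977)
  (0,1): δ = 66.80°  ✓
  (0,2): δ = 1.64°  ✓
  (0,3): δ = 62.97°  ✓
  (0,4): δ = 126.59°  ·
  (1,2): δ = 111.56°  ·
  (1,3): δ = 50.22°  ✓
  (1,4): δ = 13.40°  ✓
  (2,3): δ = 118.66°  ·
  (2,4): δ = 55.04°  ✓
  (3,4): δ = 116.38°  ·
antipodal pairs: 6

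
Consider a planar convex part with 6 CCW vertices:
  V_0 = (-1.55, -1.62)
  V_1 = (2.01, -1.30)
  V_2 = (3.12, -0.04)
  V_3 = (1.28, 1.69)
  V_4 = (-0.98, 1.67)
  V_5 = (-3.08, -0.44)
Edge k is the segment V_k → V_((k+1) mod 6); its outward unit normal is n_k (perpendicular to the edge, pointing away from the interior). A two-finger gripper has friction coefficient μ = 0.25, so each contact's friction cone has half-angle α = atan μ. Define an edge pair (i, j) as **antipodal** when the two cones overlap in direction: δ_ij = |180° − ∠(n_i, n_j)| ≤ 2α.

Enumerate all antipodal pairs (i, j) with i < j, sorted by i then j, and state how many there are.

count = 3; pairs: (0,3), (1,4), (2,5)

α = atan 0.25 = 14.04°;  2α = 28.07°
n_0 = (+0.0895, -0.9960)
n_1 = (+0.7504, -0.6610)
n_2 = (+0.6850, +0.7285)
n_3 = (-0.0088, +1.0000)
n_4 = (-0.7088, +0.7054)
n_5 = (-0.6107, -0.7919)
  (0,1): δ = 136.51°  ·
  (0,2): δ = 48.37°  ·
  (0,3): δ = 4.63°  ✓
  (0,4): δ = 40.00°  ·
  (0,5): δ = 137.22°  ·
  (1,2): δ = 91.86°  ·
  (1,3): δ = 48.11°  ·
  (1,4): δ = 3.49°  ✓
  (1,5): δ = 93.74°  ·
  (2,3): δ = 136.26°  ·
  (2,4): δ = 91.63°  ·
  (2,5): δ = 5.59°  ✓
  (3,4): δ = 135.37°  ·
  (3,5): δ = 38.15°  ·
  (4,5): δ = 82.78°  ·
antipodal pairs: 3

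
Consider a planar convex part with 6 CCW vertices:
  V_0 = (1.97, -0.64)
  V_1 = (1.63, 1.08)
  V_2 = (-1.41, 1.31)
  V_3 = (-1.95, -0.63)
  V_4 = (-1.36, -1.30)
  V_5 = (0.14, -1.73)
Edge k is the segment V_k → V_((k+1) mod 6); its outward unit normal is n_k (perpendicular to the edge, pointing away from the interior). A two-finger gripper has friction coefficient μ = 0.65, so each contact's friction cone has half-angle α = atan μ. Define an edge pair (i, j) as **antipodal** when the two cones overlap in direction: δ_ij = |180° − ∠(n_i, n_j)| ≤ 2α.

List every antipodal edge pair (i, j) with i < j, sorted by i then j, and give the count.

α = atan 0.65 = 33.02°;  2α = 66.05°
n_0 = (+0.9810, +0.1939)
n_1 = (+0.0754, +0.9972)
n_2 = (-0.9634, +0.2682)
n_3 = (-0.7505, -0.6609)
n_4 = (-0.2756, -0.9613)
n_5 = (+0.5117, -0.8591)
  (0,1): δ = 105.51°  ·
  (0,2): δ = 26.74°  ✓
  (0,3): δ = 30.19°  ✓
  (0,4): δ = 62.82°  ✓
  (0,5): δ = 109.60°  ·
  (1,2): δ = 101.23°  ·
  (1,3): δ = 44.31°  ✓
  (1,4): δ = 11.67°  ✓
  (1,5): δ = 35.11°  ✓
  (2,3): δ = 123.08°  ·
  (2,4): δ = 90.44°  ·
  (2,5): δ = 43.67°  ✓
  (3,4): δ = 147.36°  ·
  (3,5): δ = 100.59°  ·
  (4,5): δ = 133.22°  ·
antipodal pairs: 7

count = 7; pairs: (0,2), (0,3), (0,4), (1,3), (1,4), (1,5), (2,5)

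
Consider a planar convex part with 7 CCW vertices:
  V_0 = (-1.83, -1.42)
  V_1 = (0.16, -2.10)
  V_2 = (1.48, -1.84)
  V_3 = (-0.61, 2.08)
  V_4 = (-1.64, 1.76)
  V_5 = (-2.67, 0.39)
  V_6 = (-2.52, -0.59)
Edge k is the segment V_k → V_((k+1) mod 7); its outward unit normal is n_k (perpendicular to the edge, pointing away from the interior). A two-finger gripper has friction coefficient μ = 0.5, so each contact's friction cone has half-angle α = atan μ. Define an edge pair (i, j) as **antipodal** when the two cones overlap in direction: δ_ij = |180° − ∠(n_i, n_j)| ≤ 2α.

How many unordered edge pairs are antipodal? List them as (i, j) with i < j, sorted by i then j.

count = 6; pairs: (0,2), (0,3), (1,3), (1,4), (2,5), (2,6)

α = atan 0.5 = 26.57°;  2α = 53.13°
n_0 = (-0.3234, -0.9463)
n_1 = (+0.1933, -0.9811)
n_2 = (+0.8824, +0.4705)
n_3 = (-0.2967, +0.9550)
n_4 = (-0.7993, +0.6009)
n_5 = (-0.9885, -0.1513)
n_6 = (-0.7690, -0.6393)
  (0,1): δ = 149.99°  ·
  (0,2): δ = 43.07°  ✓
  (0,3): δ = 36.12°  ✓
  (0,4): δ = 71.93°  ·
  (0,5): δ = 117.57°  ·
  (0,6): δ = 148.60°  ·
  (1,2): δ = 73.08°  ·
  (1,3): δ = 6.12°  ✓
  (1,4): δ = 41.92°  ✓
  (1,5): δ = 87.56°  ·
  (1,6): δ = 118.59°  ·
  (2,3): δ = 100.81°  ·
  (2,4): δ = 65.00°  ·
  (2,5): δ = 19.36°  ✓
  (2,6): δ = 11.67°  ✓
  (3,4): δ = 144.20°  ·
  (3,5): δ = 98.56°  ·
  (3,6): δ = 67.52°  ·
  (4,5): δ = 134.36°  ·
  (4,6): δ = 103.33°  ·
  (5,6): δ = 148.96°  ·
antipodal pairs: 6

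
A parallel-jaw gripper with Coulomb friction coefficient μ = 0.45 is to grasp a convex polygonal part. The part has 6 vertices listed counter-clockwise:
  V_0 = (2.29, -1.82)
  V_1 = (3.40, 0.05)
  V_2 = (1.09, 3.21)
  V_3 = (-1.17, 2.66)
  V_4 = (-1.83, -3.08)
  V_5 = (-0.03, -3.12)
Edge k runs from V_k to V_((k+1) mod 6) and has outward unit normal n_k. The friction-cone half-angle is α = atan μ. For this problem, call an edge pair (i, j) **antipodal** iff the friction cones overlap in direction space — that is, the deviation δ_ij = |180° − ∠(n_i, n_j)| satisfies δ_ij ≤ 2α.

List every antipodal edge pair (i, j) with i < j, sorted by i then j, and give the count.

α = atan 0.45 = 24.23°;  2α = 48.46°
n_0 = (+0.8599, -0.5104)
n_1 = (+0.8073, +0.5901)
n_2 = (-0.2365, +0.9716)
n_3 = (-0.9935, +0.1142)
n_4 = (-0.0222, -0.9998)
n_5 = (+0.4888, -0.8724)
  (0,1): δ = 113.14°  ·
  (0,2): δ = 45.63°  ✓
  (0,3): δ = 24.13°  ✓
  (0,4): δ = 119.42°  ·
  (0,5): δ = 149.96°  ·
  (1,2): δ = 112.49°  ·
  (1,3): δ = 42.73°  ✓
  (1,4): δ = 52.56°  ·
  (1,5): δ = 83.10°  ·
  (2,3): δ = 110.24°  ·
  (2,4): δ = 14.95°  ✓
  (2,5): δ = 15.59°  ✓
  (3,4): δ = 84.71°  ·
  (3,5): δ = 54.18°  ·
  (4,5): δ = 149.46°  ·
antipodal pairs: 5

count = 5; pairs: (0,2), (0,3), (1,3), (2,4), (2,5)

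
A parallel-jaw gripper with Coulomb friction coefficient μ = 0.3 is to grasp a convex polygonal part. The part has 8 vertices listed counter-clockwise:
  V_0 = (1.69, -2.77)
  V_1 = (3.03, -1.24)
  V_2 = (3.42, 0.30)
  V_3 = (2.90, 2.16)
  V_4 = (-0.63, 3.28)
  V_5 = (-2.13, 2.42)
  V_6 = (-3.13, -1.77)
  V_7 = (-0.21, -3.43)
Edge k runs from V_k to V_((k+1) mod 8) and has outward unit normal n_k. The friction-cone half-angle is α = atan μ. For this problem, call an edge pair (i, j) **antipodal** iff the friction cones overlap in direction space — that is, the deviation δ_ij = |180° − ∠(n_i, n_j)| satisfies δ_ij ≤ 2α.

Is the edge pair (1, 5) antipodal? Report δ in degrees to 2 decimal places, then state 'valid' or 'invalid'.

δ = 0.79°, valid

α = atan 0.3 = 16.70°;  2α = 33.40°
edge 1: e_1 = (+0.39, +1.54);  n_1 = (+0.9694, -0.2455)
edge 5: e_5 = (-1.00, -4.19);  n_5 = (-0.9727, +0.2321)
∠(n_1, n_5) = 179.21°
δ = |180° − 179.21°| = 0.79°
0.79° ≤ 2α = 33.40°  →  valid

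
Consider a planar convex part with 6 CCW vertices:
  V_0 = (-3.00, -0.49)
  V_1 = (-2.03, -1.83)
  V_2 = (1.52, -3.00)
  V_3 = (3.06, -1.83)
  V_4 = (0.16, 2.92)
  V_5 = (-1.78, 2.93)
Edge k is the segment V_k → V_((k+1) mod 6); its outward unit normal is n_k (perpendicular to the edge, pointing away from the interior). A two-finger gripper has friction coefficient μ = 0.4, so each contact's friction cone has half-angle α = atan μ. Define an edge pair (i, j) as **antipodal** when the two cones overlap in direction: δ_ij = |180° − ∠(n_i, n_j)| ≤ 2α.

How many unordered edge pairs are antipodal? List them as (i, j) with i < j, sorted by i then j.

α = atan 0.4 = 21.80°;  2α = 43.60°
n_0 = (-0.8100, -0.5864)
n_1 = (-0.3130, -0.9497)
n_2 = (+0.6050, -0.7963)
n_3 = (+0.8535, +0.5211)
n_4 = (+0.0052, +1.0000)
n_5 = (-0.9419, +0.3360)
  (0,1): δ = 144.14°  ·
  (0,2): δ = 88.67°  ·
  (0,3): δ = 4.49°  ✓
  (0,4): δ = 53.80°  ·
  (0,5): δ = 124.47°  ·
  (1,2): δ = 124.53°  ·
  (1,3): δ = 40.35°  ✓
  (1,4): δ = 17.95°  ✓
  (1,5): δ = 88.61°  ·
  (2,3): δ = 95.82°  ·
  (2,4): δ = 37.52°  ✓
  (2,5): δ = 33.14°  ✓
  (3,4): δ = 121.70°  ·
  (3,5): δ = 51.04°  ·
  (4,5): δ = 109.34°  ·
antipodal pairs: 5

count = 5; pairs: (0,3), (1,3), (1,4), (2,4), (2,5)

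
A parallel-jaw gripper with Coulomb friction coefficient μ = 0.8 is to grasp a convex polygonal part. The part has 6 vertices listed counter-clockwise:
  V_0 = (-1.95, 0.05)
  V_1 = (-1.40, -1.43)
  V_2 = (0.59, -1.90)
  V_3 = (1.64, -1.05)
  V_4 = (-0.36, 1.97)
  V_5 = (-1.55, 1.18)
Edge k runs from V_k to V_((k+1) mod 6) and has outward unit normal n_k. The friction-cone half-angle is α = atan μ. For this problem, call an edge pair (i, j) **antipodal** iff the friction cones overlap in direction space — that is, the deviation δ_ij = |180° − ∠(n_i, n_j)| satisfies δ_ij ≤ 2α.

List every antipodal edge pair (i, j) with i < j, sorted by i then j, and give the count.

α = atan 0.8 = 38.66°;  2α = 77.32°
n_0 = (-0.9374, -0.3483)
n_1 = (-0.2299, -0.9732)
n_2 = (+0.6292, -0.7772)
n_3 = (+0.8337, +0.5521)
n_4 = (-0.5531, +0.8331)
n_5 = (-0.9427, +0.3337)
  (0,1): δ = 123.67°  ·
  (0,2): δ = 71.40°  ✓
  (0,3): δ = 13.13°  ✓
  (0,4): δ = 103.19°  ·
  (0,5): δ = 140.12°  ·
  (1,2): δ = 127.72°  ·
  (1,3): δ = 43.20°  ✓
  (1,4): δ = 46.87°  ✓
  (1,5): δ = 83.80°  ·
  (2,3): δ = 95.48°  ·
  (2,4): δ = 5.41°  ✓
  (2,5): δ = 31.52°  ✓
  (3,4): δ = 89.94°  ·
  (3,5): δ = 53.01°  ✓
  (4,5): δ = 143.07°  ·
antipodal pairs: 7

count = 7; pairs: (0,2), (0,3), (1,3), (1,4), (2,4), (2,5), (3,5)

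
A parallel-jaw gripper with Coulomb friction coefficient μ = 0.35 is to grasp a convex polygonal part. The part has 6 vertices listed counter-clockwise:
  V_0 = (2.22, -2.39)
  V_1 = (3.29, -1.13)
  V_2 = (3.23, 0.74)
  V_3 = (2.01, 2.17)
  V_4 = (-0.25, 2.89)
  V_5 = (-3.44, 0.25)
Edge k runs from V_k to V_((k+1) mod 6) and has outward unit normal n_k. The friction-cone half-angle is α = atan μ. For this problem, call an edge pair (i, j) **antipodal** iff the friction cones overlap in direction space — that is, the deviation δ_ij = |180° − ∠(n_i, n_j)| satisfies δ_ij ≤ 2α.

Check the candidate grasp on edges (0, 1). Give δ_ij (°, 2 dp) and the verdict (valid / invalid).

α = atan 0.35 = 19.29°;  2α = 38.58°
edge 0: e_0 = (+1.07, +1.26);  n_0 = (+0.7622, -0.6473)
edge 1: e_1 = (-0.06, +1.87);  n_1 = (+0.9995, +0.0321)
∠(n_0, n_1) = 42.18°
δ = |180° − 42.18°| = 137.82°
137.82° > 2α = 38.58°  →  invalid

δ = 137.82°, invalid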